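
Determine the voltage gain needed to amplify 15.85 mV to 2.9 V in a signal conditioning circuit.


Gain = Vout / Vin (converting to same units).
G = 2.9 V / 15.85 mV
G = 2900.0 mV / 15.85 mV
G = 182.97

182.97


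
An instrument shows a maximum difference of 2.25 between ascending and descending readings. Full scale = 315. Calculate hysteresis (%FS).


Hysteresis = (max difference / full scale) * 100%.
H = (2.25 / 315) * 100
H = 0.714 %FS

0.714 %FS


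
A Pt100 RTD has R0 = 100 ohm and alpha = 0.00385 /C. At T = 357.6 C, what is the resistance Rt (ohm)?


The RTD equation: Rt = R0 * (1 + alpha * T).
Rt = 100 * (1 + 0.00385 * 357.6)
Rt = 100 * (1 + 1.37676)
Rt = 100 * 2.37676
Rt = 237.676 ohm

237.676 ohm


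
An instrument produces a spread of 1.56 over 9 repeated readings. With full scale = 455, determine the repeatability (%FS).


Repeatability = (spread / full scale) * 100%.
R = (1.56 / 455) * 100
R = 0.343 %FS

0.343 %FS


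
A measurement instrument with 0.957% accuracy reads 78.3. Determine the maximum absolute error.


Absolute error = (accuracy% / 100) * reading.
Error = (0.957 / 100) * 78.3
Error = 0.00957 * 78.3
Error = 0.7493

0.7493


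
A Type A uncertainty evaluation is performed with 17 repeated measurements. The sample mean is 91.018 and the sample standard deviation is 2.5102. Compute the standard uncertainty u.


The standard uncertainty for Type A evaluation is u = s / sqrt(n).
u = 2.5102 / sqrt(17)
u = 2.5102 / 4.1231
u = 0.6088

0.6088


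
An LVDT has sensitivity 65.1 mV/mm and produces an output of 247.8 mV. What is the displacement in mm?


Displacement = Vout / sensitivity.
d = 247.8 / 65.1
d = 3.806 mm

3.806 mm


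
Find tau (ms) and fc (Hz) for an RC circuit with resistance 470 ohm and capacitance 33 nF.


Time constant: tau = R * C.
tau = 470 * 3.30e-08 = 1.551e-05 s
tau = 0.0155 ms
Cutoff frequency: fc = 1 / (2*pi*R*C).
fc = 1 / (2*pi*1.551e-05) = 10261.44 Hz

tau = 0.0155 ms, fc = 10261.44 Hz


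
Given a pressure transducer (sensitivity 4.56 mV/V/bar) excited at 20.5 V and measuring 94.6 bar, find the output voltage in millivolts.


Output = sensitivity * Vex * P.
Vout = 4.56 * 20.5 * 94.6
Vout = 93.48 * 94.6
Vout = 8843.21 mV

8843.21 mV


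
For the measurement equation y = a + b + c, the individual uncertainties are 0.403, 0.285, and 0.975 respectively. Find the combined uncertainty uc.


For a sum of independent quantities, uc = sqrt(u1^2 + u2^2 + u3^2).
uc = sqrt(0.403^2 + 0.285^2 + 0.975^2)
uc = sqrt(0.162409 + 0.081225 + 0.950625)
uc = 1.0928

1.0928


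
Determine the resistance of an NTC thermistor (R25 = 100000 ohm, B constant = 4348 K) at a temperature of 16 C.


NTC thermistor equation: Rt = R25 * exp(B * (1/T - 1/T25)).
T in Kelvin: 289.15 K, T25 = 298.15 K
1/T - 1/T25 = 1/289.15 - 1/298.15 = 0.0001044
B * (1/T - 1/T25) = 4348 * 0.0001044 = 0.4539
Rt = 100000 * exp(0.4539) = 157446.3 ohm

157446.3 ohm


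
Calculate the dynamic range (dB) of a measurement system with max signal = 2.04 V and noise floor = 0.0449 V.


Dynamic range = 20 * log10(Vmax / Vnoise).
DR = 20 * log10(2.04 / 0.0449)
DR = 20 * log10(45.43)
DR = 33.15 dB

33.15 dB


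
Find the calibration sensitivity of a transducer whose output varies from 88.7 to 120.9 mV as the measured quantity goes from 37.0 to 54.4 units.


Sensitivity = (y2 - y1) / (x2 - x1).
S = (120.9 - 88.7) / (54.4 - 37.0)
S = 32.2 / 17.4
S = 1.8506 mV/unit

1.8506 mV/unit


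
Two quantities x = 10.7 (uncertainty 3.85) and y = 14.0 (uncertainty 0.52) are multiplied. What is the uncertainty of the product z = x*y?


For a product z = x*y, the relative uncertainty is:
uz/z = sqrt((ux/x)^2 + (uy/y)^2)
Relative uncertainties: ux/x = 3.85/10.7 = 0.359813
uy/y = 0.52/14.0 = 0.037143
z = 10.7 * 14.0 = 149.8
uz = 149.8 * sqrt(0.359813^2 + 0.037143^2) = 54.186

54.186


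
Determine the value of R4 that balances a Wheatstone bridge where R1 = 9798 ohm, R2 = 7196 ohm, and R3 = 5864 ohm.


At balance: R1*R4 = R2*R3, so R4 = R2*R3/R1.
R4 = 7196 * 5864 / 9798
R4 = 42197344 / 9798
R4 = 4306.73 ohm

4306.73 ohm


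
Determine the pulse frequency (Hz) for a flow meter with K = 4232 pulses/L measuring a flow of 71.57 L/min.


Frequency = K * Q / 60 (converting L/min to L/s).
f = 4232 * 71.57 / 60
f = 302884.24 / 60
f = 5048.07 Hz

5048.07 Hz


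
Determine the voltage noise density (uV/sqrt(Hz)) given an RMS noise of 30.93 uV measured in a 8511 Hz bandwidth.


Noise spectral density = Vrms / sqrt(BW).
NSD = 30.93 / sqrt(8511)
NSD = 30.93 / 92.2551
NSD = 0.3353 uV/sqrt(Hz)

0.3353 uV/sqrt(Hz)


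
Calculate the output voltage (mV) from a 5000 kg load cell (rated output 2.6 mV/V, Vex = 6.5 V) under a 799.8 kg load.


Vout = rated_output * Vex * (load / capacity).
Vout = 2.6 * 6.5 * (799.8 / 5000)
Vout = 2.6 * 6.5 * 0.15996
Vout = 2.703 mV

2.703 mV


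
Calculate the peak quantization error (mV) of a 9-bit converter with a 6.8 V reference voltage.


The maximum quantization error is +/- LSB/2.
LSB = Vref / 2^n = 6.8 / 512 = 0.01328125 V
Max error = LSB / 2 = 0.01328125 / 2 = 0.00664062 V
Max error = 6.6406 mV

6.6406 mV


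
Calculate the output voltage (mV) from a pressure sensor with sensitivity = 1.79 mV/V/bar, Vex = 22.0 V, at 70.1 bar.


Output = sensitivity * Vex * P.
Vout = 1.79 * 22.0 * 70.1
Vout = 39.38 * 70.1
Vout = 2760.54 mV

2760.54 mV


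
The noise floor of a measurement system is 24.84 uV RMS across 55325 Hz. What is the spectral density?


Noise spectral density = Vrms / sqrt(BW).
NSD = 24.84 / sqrt(55325)
NSD = 24.84 / 235.2127
NSD = 0.1056 uV/sqrt(Hz)

0.1056 uV/sqrt(Hz)


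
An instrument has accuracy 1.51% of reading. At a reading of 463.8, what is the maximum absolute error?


Absolute error = (accuracy% / 100) * reading.
Error = (1.51 / 100) * 463.8
Error = 0.0151 * 463.8
Error = 7.0034

7.0034


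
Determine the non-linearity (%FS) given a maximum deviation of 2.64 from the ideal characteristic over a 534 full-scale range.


Linearity error = (max deviation / full scale) * 100%.
Linearity = (2.64 / 534) * 100
Linearity = 0.494 %FS

0.494 %FS


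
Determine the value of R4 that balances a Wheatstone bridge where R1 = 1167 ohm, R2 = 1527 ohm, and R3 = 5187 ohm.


At balance: R1*R4 = R2*R3, so R4 = R2*R3/R1.
R4 = 1527 * 5187 / 1167
R4 = 7920549 / 1167
R4 = 6787.1 ohm

6787.1 ohm


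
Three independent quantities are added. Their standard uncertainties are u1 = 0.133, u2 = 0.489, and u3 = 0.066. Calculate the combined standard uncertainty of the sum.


For a sum of independent quantities, uc = sqrt(u1^2 + u2^2 + u3^2).
uc = sqrt(0.133^2 + 0.489^2 + 0.066^2)
uc = sqrt(0.017689 + 0.239121 + 0.004356)
uc = 0.511

0.511


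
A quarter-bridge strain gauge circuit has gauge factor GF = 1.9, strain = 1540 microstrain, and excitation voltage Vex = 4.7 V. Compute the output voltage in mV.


Quarter bridge output: Vout = (GF * epsilon * Vex) / 4.
Vout = (1.9 * 1540e-6 * 4.7) / 4
Vout = 0.0137522 / 4 V
Vout = 0.00343805 V = 3.438 mV

3.438 mV


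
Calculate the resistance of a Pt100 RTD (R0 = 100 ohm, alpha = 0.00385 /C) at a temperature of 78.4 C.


The RTD equation: Rt = R0 * (1 + alpha * T).
Rt = 100 * (1 + 0.00385 * 78.4)
Rt = 100 * (1 + 0.30184)
Rt = 100 * 1.30184
Rt = 130.184 ohm

130.184 ohm


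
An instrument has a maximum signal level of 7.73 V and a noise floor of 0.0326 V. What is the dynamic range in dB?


Dynamic range = 20 * log10(Vmax / Vnoise).
DR = 20 * log10(7.73 / 0.0326)
DR = 20 * log10(237.12)
DR = 47.5 dB

47.5 dB


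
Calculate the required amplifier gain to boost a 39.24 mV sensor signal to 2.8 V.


Gain = Vout / Vin (converting to same units).
G = 2.8 V / 39.24 mV
G = 2800.0 mV / 39.24 mV
G = 71.36

71.36


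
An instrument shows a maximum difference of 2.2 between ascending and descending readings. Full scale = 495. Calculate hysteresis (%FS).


Hysteresis = (max difference / full scale) * 100%.
H = (2.2 / 495) * 100
H = 0.444 %FS

0.444 %FS


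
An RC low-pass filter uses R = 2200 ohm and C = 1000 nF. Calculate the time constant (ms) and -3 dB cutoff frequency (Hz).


Time constant: tau = R * C.
tau = 2200 * 1.00e-06 = 0.0022 s
tau = 2.2 ms
Cutoff frequency: fc = 1 / (2*pi*R*C).
fc = 1 / (2*pi*0.0022) = 72.34 Hz

tau = 2.2 ms, fc = 72.34 Hz


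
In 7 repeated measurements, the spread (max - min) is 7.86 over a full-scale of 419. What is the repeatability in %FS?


Repeatability = (spread / full scale) * 100%.
R = (7.86 / 419) * 100
R = 1.876 %FS

1.876 %FS


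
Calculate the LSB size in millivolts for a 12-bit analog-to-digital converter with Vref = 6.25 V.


The resolution (LSB) of an ADC is Vref / 2^n.
LSB = 6.25 / 2^12
LSB = 6.25 / 4096
LSB = 0.00152588 V = 1.52587891 mV

1.52587891 mV


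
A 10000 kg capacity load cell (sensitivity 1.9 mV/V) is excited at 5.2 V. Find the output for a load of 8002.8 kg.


Vout = rated_output * Vex * (load / capacity).
Vout = 1.9 * 5.2 * (8002.8 / 10000)
Vout = 1.9 * 5.2 * 0.80028
Vout = 7.907 mV

7.907 mV


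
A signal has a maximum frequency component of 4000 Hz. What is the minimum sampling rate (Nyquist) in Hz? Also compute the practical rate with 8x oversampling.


By Nyquist theorem, fs_min = 2 * fmax.
fs_min = 2 * 4000 = 8000 Hz
Practical rate = 8 * fs_min = 8 * 8000 = 64000 Hz

fs_min = 8000 Hz, fs_practical = 64000 Hz


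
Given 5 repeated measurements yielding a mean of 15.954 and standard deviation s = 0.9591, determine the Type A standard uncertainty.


The standard uncertainty for Type A evaluation is u = s / sqrt(n).
u = 0.9591 / sqrt(5)
u = 0.9591 / 2.2361
u = 0.4289

0.4289


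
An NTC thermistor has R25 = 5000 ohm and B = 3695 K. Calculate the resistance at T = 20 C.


NTC thermistor equation: Rt = R25 * exp(B * (1/T - 1/T25)).
T in Kelvin: 293.15 K, T25 = 298.15 K
1/T - 1/T25 = 1/293.15 - 1/298.15 = 5.721e-05
B * (1/T - 1/T25) = 3695 * 5.721e-05 = 0.2114
Rt = 5000 * exp(0.2114) = 6176.9 ohm

6176.9 ohm


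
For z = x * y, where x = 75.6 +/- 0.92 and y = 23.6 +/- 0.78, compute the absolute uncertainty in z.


For a product z = x*y, the relative uncertainty is:
uz/z = sqrt((ux/x)^2 + (uy/y)^2)
Relative uncertainties: ux/x = 0.92/75.6 = 0.012169
uy/y = 0.78/23.6 = 0.033051
z = 75.6 * 23.6 = 1784.2
uz = 1784.2 * sqrt(0.012169^2 + 0.033051^2) = 62.838

62.838


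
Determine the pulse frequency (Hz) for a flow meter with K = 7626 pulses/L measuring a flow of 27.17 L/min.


Frequency = K * Q / 60 (converting L/min to L/s).
f = 7626 * 27.17 / 60
f = 207198.42 / 60
f = 3453.31 Hz

3453.31 Hz


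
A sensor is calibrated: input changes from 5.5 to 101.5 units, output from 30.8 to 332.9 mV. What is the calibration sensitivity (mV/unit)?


Sensitivity = (y2 - y1) / (x2 - x1).
S = (332.9 - 30.8) / (101.5 - 5.5)
S = 302.1 / 96.0
S = 3.1469 mV/unit

3.1469 mV/unit


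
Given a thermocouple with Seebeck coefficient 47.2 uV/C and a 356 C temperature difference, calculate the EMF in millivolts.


The thermocouple output V = sensitivity * dT.
V = 47.2 uV/C * 356 C
V = 16803.2 uV
V = 16.803 mV

16.803 mV


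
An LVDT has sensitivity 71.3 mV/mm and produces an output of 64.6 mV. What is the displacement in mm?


Displacement = Vout / sensitivity.
d = 64.6 / 71.3
d = 0.906 mm

0.906 mm


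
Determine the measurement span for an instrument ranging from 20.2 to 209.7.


Span = upper range - lower range.
Span = 209.7 - (20.2)
Span = 189.5

189.5


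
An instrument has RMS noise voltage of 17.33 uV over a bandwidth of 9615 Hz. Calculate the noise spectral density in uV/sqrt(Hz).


Noise spectral density = Vrms / sqrt(BW).
NSD = 17.33 / sqrt(9615)
NSD = 17.33 / 98.0561
NSD = 0.1767 uV/sqrt(Hz)

0.1767 uV/sqrt(Hz)


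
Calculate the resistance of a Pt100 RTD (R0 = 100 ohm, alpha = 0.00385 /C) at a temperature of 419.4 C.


The RTD equation: Rt = R0 * (1 + alpha * T).
Rt = 100 * (1 + 0.00385 * 419.4)
Rt = 100 * (1 + 1.61469)
Rt = 100 * 2.61469
Rt = 261.469 ohm

261.469 ohm


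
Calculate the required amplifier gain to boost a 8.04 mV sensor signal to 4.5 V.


Gain = Vout / Vin (converting to same units).
G = 4.5 V / 8.04 mV
G = 4500.0 mV / 8.04 mV
G = 559.7

559.7


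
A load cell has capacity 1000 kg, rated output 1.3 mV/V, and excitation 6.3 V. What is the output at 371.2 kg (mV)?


Vout = rated_output * Vex * (load / capacity).
Vout = 1.3 * 6.3 * (371.2 / 1000)
Vout = 1.3 * 6.3 * 0.3712
Vout = 3.04 mV

3.04 mV


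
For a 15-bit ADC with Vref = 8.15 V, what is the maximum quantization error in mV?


The maximum quantization error is +/- LSB/2.
LSB = Vref / 2^n = 8.15 / 32768 = 0.00024872 V
Max error = LSB / 2 = 0.00024872 / 2 = 0.00012436 V
Max error = 0.1244 mV

0.1244 mV


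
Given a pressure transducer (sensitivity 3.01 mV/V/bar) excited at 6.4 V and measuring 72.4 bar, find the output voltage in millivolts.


Output = sensitivity * Vex * P.
Vout = 3.01 * 6.4 * 72.4
Vout = 19.264 * 72.4
Vout = 1394.71 mV

1394.71 mV


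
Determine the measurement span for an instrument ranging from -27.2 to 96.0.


Span = upper range - lower range.
Span = 96.0 - (-27.2)
Span = 123.2

123.2


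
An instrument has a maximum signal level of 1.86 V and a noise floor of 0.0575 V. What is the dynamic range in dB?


Dynamic range = 20 * log10(Vmax / Vnoise).
DR = 20 * log10(1.86 / 0.0575)
DR = 20 * log10(32.35)
DR = 30.2 dB

30.2 dB


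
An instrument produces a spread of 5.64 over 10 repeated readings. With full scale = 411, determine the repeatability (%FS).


Repeatability = (spread / full scale) * 100%.
R = (5.64 / 411) * 100
R = 1.372 %FS

1.372 %FS


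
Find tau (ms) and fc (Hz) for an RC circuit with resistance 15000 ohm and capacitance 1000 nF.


Time constant: tau = R * C.
tau = 15000 * 1.00e-06 = 0.015 s
tau = 15.0 ms
Cutoff frequency: fc = 1 / (2*pi*R*C).
fc = 1 / (2*pi*0.015) = 10.61 Hz

tau = 15.0 ms, fc = 10.61 Hz


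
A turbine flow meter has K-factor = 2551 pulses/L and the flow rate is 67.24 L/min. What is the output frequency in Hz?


Frequency = K * Q / 60 (converting L/min to L/s).
f = 2551 * 67.24 / 60
f = 171529.24 / 60
f = 2858.82 Hz

2858.82 Hz


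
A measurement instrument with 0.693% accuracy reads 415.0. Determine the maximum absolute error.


Absolute error = (accuracy% / 100) * reading.
Error = (0.693 / 100) * 415.0
Error = 0.00693 * 415.0
Error = 2.876

2.876


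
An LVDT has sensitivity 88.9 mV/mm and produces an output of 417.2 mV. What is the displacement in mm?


Displacement = Vout / sensitivity.
d = 417.2 / 88.9
d = 4.693 mm

4.693 mm


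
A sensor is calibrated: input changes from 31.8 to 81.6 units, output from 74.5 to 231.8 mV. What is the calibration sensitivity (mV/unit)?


Sensitivity = (y2 - y1) / (x2 - x1).
S = (231.8 - 74.5) / (81.6 - 31.8)
S = 157.3 / 49.8
S = 3.1586 mV/unit

3.1586 mV/unit


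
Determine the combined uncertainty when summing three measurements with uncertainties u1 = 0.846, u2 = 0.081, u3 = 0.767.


For a sum of independent quantities, uc = sqrt(u1^2 + u2^2 + u3^2).
uc = sqrt(0.846^2 + 0.081^2 + 0.767^2)
uc = sqrt(0.715716 + 0.006561 + 0.588289)
uc = 1.1448

1.1448


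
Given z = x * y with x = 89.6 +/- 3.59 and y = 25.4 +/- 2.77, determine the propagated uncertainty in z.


For a product z = x*y, the relative uncertainty is:
uz/z = sqrt((ux/x)^2 + (uy/y)^2)
Relative uncertainties: ux/x = 3.59/89.6 = 0.040067
uy/y = 2.77/25.4 = 0.109055
z = 89.6 * 25.4 = 2275.8
uz = 2275.8 * sqrt(0.040067^2 + 0.109055^2) = 264.413

264.413


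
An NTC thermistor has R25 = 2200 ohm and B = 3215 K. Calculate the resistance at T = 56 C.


NTC thermistor equation: Rt = R25 * exp(B * (1/T - 1/T25)).
T in Kelvin: 329.15 K, T25 = 298.15 K
1/T - 1/T25 = 1/329.15 - 1/298.15 = -0.00031589
B * (1/T - 1/T25) = 3215 * -0.00031589 = -1.0156
Rt = 2200 * exp(-1.0156) = 796.8 ohm

796.8 ohm


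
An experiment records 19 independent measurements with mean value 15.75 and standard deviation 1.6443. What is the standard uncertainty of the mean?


The standard uncertainty for Type A evaluation is u = s / sqrt(n).
u = 1.6443 / sqrt(19)
u = 1.6443 / 4.3589
u = 0.3772

0.3772


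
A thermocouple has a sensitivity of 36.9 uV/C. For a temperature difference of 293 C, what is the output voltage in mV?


The thermocouple output V = sensitivity * dT.
V = 36.9 uV/C * 293 C
V = 10811.7 uV
V = 10.812 mV

10.812 mV


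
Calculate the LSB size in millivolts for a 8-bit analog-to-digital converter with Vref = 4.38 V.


The resolution (LSB) of an ADC is Vref / 2^n.
LSB = 4.38 / 2^8
LSB = 4.38 / 256
LSB = 0.01710937 V = 17.109375 mV

17.109375 mV


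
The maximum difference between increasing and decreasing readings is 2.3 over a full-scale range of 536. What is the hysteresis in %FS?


Hysteresis = (max difference / full scale) * 100%.
H = (2.3 / 536) * 100
H = 0.429 %FS

0.429 %FS


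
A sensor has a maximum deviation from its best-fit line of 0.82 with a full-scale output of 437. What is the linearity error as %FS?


Linearity error = (max deviation / full scale) * 100%.
Linearity = (0.82 / 437) * 100
Linearity = 0.188 %FS

0.188 %FS


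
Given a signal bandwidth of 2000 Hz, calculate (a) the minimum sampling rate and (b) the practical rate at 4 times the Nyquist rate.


By Nyquist theorem, fs_min = 2 * fmax.
fs_min = 2 * 2000 = 4000 Hz
Practical rate = 4 * fs_min = 4 * 4000 = 16000 Hz

fs_min = 4000 Hz, fs_practical = 16000 Hz


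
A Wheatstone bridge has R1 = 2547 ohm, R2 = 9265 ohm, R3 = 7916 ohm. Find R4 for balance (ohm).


At balance: R1*R4 = R2*R3, so R4 = R2*R3/R1.
R4 = 9265 * 7916 / 2547
R4 = 73341740 / 2547
R4 = 28795.34 ohm

28795.34 ohm


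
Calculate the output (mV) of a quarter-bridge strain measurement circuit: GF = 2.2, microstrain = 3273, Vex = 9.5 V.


Quarter bridge output: Vout = (GF * epsilon * Vex) / 4.
Vout = (2.2 * 3273e-6 * 9.5) / 4
Vout = 0.0684057 / 4 V
Vout = 0.01710142 V = 17.1014 mV

17.1014 mV


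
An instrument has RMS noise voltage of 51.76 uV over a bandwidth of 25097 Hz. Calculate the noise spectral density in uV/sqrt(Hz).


Noise spectral density = Vrms / sqrt(BW).
NSD = 51.76 / sqrt(25097)
NSD = 51.76 / 158.4203
NSD = 0.3267 uV/sqrt(Hz)

0.3267 uV/sqrt(Hz)


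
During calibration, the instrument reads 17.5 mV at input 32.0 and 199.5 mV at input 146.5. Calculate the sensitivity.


Sensitivity = (y2 - y1) / (x2 - x1).
S = (199.5 - 17.5) / (146.5 - 32.0)
S = 182.0 / 114.5
S = 1.5895 mV/unit

1.5895 mV/unit


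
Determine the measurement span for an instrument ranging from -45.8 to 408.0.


Span = upper range - lower range.
Span = 408.0 - (-45.8)
Span = 453.8

453.8


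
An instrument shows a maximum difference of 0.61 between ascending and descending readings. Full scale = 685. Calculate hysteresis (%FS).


Hysteresis = (max difference / full scale) * 100%.
H = (0.61 / 685) * 100
H = 0.089 %FS

0.089 %FS


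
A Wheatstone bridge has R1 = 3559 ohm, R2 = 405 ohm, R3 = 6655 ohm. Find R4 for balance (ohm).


At balance: R1*R4 = R2*R3, so R4 = R2*R3/R1.
R4 = 405 * 6655 / 3559
R4 = 2695275 / 3559
R4 = 757.31 ohm

757.31 ohm


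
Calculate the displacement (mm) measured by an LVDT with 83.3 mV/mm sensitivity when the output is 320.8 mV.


Displacement = Vout / sensitivity.
d = 320.8 / 83.3
d = 3.851 mm

3.851 mm


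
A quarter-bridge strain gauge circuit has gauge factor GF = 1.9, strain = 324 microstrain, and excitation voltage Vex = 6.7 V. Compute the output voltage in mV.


Quarter bridge output: Vout = (GF * epsilon * Vex) / 4.
Vout = (1.9 * 324e-6 * 6.7) / 4
Vout = 0.00412452 / 4 V
Vout = 0.00103113 V = 1.0311 mV

1.0311 mV


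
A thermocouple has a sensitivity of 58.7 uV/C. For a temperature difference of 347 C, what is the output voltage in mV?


The thermocouple output V = sensitivity * dT.
V = 58.7 uV/C * 347 C
V = 20368.9 uV
V = 20.369 mV

20.369 mV


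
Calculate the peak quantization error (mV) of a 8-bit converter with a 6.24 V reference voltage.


The maximum quantization error is +/- LSB/2.
LSB = Vref / 2^n = 6.24 / 256 = 0.024375 V
Max error = LSB / 2 = 0.024375 / 2 = 0.0121875 V
Max error = 12.1875 mV

12.1875 mV


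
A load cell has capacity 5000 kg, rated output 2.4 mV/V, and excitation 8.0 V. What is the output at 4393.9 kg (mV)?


Vout = rated_output * Vex * (load / capacity).
Vout = 2.4 * 8.0 * (4393.9 / 5000)
Vout = 2.4 * 8.0 * 0.87878
Vout = 16.873 mV

16.873 mV


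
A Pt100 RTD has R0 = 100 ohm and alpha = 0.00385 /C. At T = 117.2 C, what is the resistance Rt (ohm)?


The RTD equation: Rt = R0 * (1 + alpha * T).
Rt = 100 * (1 + 0.00385 * 117.2)
Rt = 100 * (1 + 0.45122)
Rt = 100 * 1.45122
Rt = 145.122 ohm

145.122 ohm


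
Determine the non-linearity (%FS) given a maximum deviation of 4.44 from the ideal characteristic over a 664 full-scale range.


Linearity error = (max deviation / full scale) * 100%.
Linearity = (4.44 / 664) * 100
Linearity = 0.669 %FS

0.669 %FS


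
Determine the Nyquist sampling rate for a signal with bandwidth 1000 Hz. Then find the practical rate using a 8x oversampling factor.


By Nyquist theorem, fs_min = 2 * fmax.
fs_min = 2 * 1000 = 2000 Hz
Practical rate = 8 * fs_min = 8 * 2000 = 16000 Hz

fs_min = 2000 Hz, fs_practical = 16000 Hz


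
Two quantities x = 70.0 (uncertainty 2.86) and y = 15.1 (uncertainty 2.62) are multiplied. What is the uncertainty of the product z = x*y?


For a product z = x*y, the relative uncertainty is:
uz/z = sqrt((ux/x)^2 + (uy/y)^2)
Relative uncertainties: ux/x = 2.86/70.0 = 0.040857
uy/y = 2.62/15.1 = 0.17351
z = 70.0 * 15.1 = 1057.0
uz = 1057.0 * sqrt(0.040857^2 + 0.17351^2) = 188.416

188.416


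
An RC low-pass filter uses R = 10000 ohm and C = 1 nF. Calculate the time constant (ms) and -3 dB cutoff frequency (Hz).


Time constant: tau = R * C.
tau = 10000 * 1.00e-09 = 1e-05 s
tau = 0.01 ms
Cutoff frequency: fc = 1 / (2*pi*R*C).
fc = 1 / (2*pi*1e-05) = 15915.49 Hz

tau = 0.01 ms, fc = 15915.49 Hz


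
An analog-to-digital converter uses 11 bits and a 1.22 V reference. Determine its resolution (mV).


The resolution (LSB) of an ADC is Vref / 2^n.
LSB = 1.22 / 2^11
LSB = 1.22 / 2048
LSB = 0.0005957 V = 0.59570312 mV

0.59570312 mV


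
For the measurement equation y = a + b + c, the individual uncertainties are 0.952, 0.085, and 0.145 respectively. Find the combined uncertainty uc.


For a sum of independent quantities, uc = sqrt(u1^2 + u2^2 + u3^2).
uc = sqrt(0.952^2 + 0.085^2 + 0.145^2)
uc = sqrt(0.906304 + 0.007225 + 0.021025)
uc = 0.9667

0.9667


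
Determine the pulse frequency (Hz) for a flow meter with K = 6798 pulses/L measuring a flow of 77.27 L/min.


Frequency = K * Q / 60 (converting L/min to L/s).
f = 6798 * 77.27 / 60
f = 525281.46 / 60
f = 8754.69 Hz

8754.69 Hz


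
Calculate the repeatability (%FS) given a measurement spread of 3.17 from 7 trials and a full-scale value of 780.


Repeatability = (spread / full scale) * 100%.
R = (3.17 / 780) * 100
R = 0.406 %FS

0.406 %FS


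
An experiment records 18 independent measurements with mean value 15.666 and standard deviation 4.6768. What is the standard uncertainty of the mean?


The standard uncertainty for Type A evaluation is u = s / sqrt(n).
u = 4.6768 / sqrt(18)
u = 4.6768 / 4.2426
u = 1.1023

1.1023


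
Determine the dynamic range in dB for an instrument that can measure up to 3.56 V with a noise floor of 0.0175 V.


Dynamic range = 20 * log10(Vmax / Vnoise).
DR = 20 * log10(3.56 / 0.0175)
DR = 20 * log10(203.43)
DR = 46.17 dB

46.17 dB


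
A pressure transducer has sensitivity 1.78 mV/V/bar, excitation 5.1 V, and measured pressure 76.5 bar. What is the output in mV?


Output = sensitivity * Vex * P.
Vout = 1.78 * 5.1 * 76.5
Vout = 9.078 * 76.5
Vout = 694.47 mV

694.47 mV


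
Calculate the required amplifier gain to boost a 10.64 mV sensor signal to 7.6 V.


Gain = Vout / Vin (converting to same units).
G = 7.6 V / 10.64 mV
G = 7600.0 mV / 10.64 mV
G = 714.29

714.29


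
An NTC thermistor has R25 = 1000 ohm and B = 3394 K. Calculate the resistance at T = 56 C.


NTC thermistor equation: Rt = R25 * exp(B * (1/T - 1/T25)).
T in Kelvin: 329.15 K, T25 = 298.15 K
1/T - 1/T25 = 1/329.15 - 1/298.15 = -0.00031589
B * (1/T - 1/T25) = 3394 * -0.00031589 = -1.0721
Rt = 1000 * exp(-1.0721) = 342.3 ohm

342.3 ohm


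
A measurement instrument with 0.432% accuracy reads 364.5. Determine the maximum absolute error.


Absolute error = (accuracy% / 100) * reading.
Error = (0.432 / 100) * 364.5
Error = 0.00432 * 364.5
Error = 1.5746

1.5746


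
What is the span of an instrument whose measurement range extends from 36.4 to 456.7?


Span = upper range - lower range.
Span = 456.7 - (36.4)
Span = 420.3

420.3


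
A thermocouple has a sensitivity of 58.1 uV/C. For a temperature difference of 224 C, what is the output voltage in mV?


The thermocouple output V = sensitivity * dT.
V = 58.1 uV/C * 224 C
V = 13014.4 uV
V = 13.014 mV

13.014 mV


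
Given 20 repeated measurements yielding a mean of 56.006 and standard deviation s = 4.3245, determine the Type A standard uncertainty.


The standard uncertainty for Type A evaluation is u = s / sqrt(n).
u = 4.3245 / sqrt(20)
u = 4.3245 / 4.4721
u = 0.967

0.967


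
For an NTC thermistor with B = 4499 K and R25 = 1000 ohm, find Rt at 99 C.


NTC thermistor equation: Rt = R25 * exp(B * (1/T - 1/T25)).
T in Kelvin: 372.15 K, T25 = 298.15 K
1/T - 1/T25 = 1/372.15 - 1/298.15 = -0.00066693
B * (1/T - 1/T25) = 4499 * -0.00066693 = -3.0005
Rt = 1000 * exp(-3.0005) = 49.8 ohm

49.8 ohm


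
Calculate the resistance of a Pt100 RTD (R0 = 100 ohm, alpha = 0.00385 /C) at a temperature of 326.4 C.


The RTD equation: Rt = R0 * (1 + alpha * T).
Rt = 100 * (1 + 0.00385 * 326.4)
Rt = 100 * (1 + 1.25664)
Rt = 100 * 2.25664
Rt = 225.664 ohm

225.664 ohm


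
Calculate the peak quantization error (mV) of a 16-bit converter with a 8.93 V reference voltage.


The maximum quantization error is +/- LSB/2.
LSB = Vref / 2^n = 8.93 / 65536 = 0.00013626 V
Max error = LSB / 2 = 0.00013626 / 2 = 6.813e-05 V
Max error = 0.0681 mV

0.0681 mV


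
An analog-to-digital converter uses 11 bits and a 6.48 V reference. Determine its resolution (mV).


The resolution (LSB) of an ADC is Vref / 2^n.
LSB = 6.48 / 2^11
LSB = 6.48 / 2048
LSB = 0.00316406 V = 3.1640625 mV

3.1640625 mV


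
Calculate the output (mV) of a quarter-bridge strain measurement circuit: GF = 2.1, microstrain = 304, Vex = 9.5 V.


Quarter bridge output: Vout = (GF * epsilon * Vex) / 4.
Vout = (2.1 * 304e-6 * 9.5) / 4
Vout = 0.0060648 / 4 V
Vout = 0.0015162 V = 1.5162 mV

1.5162 mV


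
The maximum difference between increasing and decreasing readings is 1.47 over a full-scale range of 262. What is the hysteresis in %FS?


Hysteresis = (max difference / full scale) * 100%.
H = (1.47 / 262) * 100
H = 0.561 %FS

0.561 %FS


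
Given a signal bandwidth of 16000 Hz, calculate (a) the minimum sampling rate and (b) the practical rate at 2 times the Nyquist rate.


By Nyquist theorem, fs_min = 2 * fmax.
fs_min = 2 * 16000 = 32000 Hz
Practical rate = 2 * fs_min = 2 * 32000 = 64000 Hz

fs_min = 32000 Hz, fs_practical = 64000 Hz


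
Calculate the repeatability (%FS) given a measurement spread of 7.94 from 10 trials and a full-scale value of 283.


Repeatability = (spread / full scale) * 100%.
R = (7.94 / 283) * 100
R = 2.806 %FS

2.806 %FS


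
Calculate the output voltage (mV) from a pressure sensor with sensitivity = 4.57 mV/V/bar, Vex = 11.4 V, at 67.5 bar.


Output = sensitivity * Vex * P.
Vout = 4.57 * 11.4 * 67.5
Vout = 52.098 * 67.5
Vout = 3516.62 mV

3516.62 mV


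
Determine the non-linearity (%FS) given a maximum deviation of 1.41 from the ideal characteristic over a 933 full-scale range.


Linearity error = (max deviation / full scale) * 100%.
Linearity = (1.41 / 933) * 100
Linearity = 0.151 %FS

0.151 %FS


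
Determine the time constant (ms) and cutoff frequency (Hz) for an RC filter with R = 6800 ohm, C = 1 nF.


Time constant: tau = R * C.
tau = 6800 * 1.00e-09 = 6.8e-06 s
tau = 0.0068 ms
Cutoff frequency: fc = 1 / (2*pi*R*C).
fc = 1 / (2*pi*6.8e-06) = 23405.14 Hz

tau = 0.0068 ms, fc = 23405.14 Hz


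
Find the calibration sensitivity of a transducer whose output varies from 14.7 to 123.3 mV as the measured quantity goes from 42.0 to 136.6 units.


Sensitivity = (y2 - y1) / (x2 - x1).
S = (123.3 - 14.7) / (136.6 - 42.0)
S = 108.6 / 94.6
S = 1.148 mV/unit

1.148 mV/unit


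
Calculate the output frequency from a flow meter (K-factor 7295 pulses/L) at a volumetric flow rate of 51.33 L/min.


Frequency = K * Q / 60 (converting L/min to L/s).
f = 7295 * 51.33 / 60
f = 374452.35 / 60
f = 6240.87 Hz

6240.87 Hz


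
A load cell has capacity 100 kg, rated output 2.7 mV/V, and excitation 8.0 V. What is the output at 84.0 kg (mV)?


Vout = rated_output * Vex * (load / capacity).
Vout = 2.7 * 8.0 * (84.0 / 100)
Vout = 2.7 * 8.0 * 0.84
Vout = 18.144 mV

18.144 mV


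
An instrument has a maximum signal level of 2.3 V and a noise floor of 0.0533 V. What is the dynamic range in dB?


Dynamic range = 20 * log10(Vmax / Vnoise).
DR = 20 * log10(2.3 / 0.0533)
DR = 20 * log10(43.15)
DR = 32.7 dB

32.7 dB


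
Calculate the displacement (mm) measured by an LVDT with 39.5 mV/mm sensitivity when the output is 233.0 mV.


Displacement = Vout / sensitivity.
d = 233.0 / 39.5
d = 5.899 mm

5.899 mm


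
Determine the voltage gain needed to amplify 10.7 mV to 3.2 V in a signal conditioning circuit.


Gain = Vout / Vin (converting to same units).
G = 3.2 V / 10.7 mV
G = 3200.0 mV / 10.7 mV
G = 299.07

299.07


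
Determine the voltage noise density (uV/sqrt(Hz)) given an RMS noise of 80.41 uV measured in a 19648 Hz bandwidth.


Noise spectral density = Vrms / sqrt(BW).
NSD = 80.41 / sqrt(19648)
NSD = 80.41 / 140.1713
NSD = 0.5737 uV/sqrt(Hz)

0.5737 uV/sqrt(Hz)


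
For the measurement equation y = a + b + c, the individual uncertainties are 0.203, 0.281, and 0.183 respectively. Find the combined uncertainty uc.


For a sum of independent quantities, uc = sqrt(u1^2 + u2^2 + u3^2).
uc = sqrt(0.203^2 + 0.281^2 + 0.183^2)
uc = sqrt(0.041209 + 0.078961 + 0.033489)
uc = 0.392

0.392


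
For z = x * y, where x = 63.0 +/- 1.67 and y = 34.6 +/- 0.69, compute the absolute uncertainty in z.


For a product z = x*y, the relative uncertainty is:
uz/z = sqrt((ux/x)^2 + (uy/y)^2)
Relative uncertainties: ux/x = 1.67/63.0 = 0.026508
uy/y = 0.69/34.6 = 0.019942
z = 63.0 * 34.6 = 2179.8
uz = 2179.8 * sqrt(0.026508^2 + 0.019942^2) = 72.308

72.308


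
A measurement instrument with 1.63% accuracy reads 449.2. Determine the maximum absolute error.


Absolute error = (accuracy% / 100) * reading.
Error = (1.63 / 100) * 449.2
Error = 0.0163 * 449.2
Error = 7.322

7.322


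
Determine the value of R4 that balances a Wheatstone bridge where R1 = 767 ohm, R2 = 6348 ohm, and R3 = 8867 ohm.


At balance: R1*R4 = R2*R3, so R4 = R2*R3/R1.
R4 = 6348 * 8867 / 767
R4 = 56287716 / 767
R4 = 73386.85 ohm

73386.85 ohm


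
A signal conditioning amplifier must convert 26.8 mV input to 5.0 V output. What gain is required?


Gain = Vout / Vin (converting to same units).
G = 5.0 V / 26.8 mV
G = 5000.0 mV / 26.8 mV
G = 186.57

186.57


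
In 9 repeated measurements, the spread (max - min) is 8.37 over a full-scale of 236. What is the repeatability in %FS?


Repeatability = (spread / full scale) * 100%.
R = (8.37 / 236) * 100
R = 3.547 %FS

3.547 %FS


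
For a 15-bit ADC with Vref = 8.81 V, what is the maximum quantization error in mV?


The maximum quantization error is +/- LSB/2.
LSB = Vref / 2^n = 8.81 / 32768 = 0.00026886 V
Max error = LSB / 2 = 0.00026886 / 2 = 0.00013443 V
Max error = 0.1344 mV

0.1344 mV


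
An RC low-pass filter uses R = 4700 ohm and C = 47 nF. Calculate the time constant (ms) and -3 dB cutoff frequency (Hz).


Time constant: tau = R * C.
tau = 4700 * 4.70e-08 = 0.0002209 s
tau = 0.2209 ms
Cutoff frequency: fc = 1 / (2*pi*R*C).
fc = 1 / (2*pi*0.0002209) = 720.48 Hz

tau = 0.2209 ms, fc = 720.48 Hz


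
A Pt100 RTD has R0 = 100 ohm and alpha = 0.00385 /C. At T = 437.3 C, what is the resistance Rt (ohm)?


The RTD equation: Rt = R0 * (1 + alpha * T).
Rt = 100 * (1 + 0.00385 * 437.3)
Rt = 100 * (1 + 1.683605)
Rt = 100 * 2.683605
Rt = 268.361 ohm

268.361 ohm


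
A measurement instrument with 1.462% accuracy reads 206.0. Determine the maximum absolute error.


Absolute error = (accuracy% / 100) * reading.
Error = (1.462 / 100) * 206.0
Error = 0.01462 * 206.0
Error = 3.0117

3.0117


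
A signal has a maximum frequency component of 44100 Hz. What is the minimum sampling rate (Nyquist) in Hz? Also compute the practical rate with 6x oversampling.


By Nyquist theorem, fs_min = 2 * fmax.
fs_min = 2 * 44100 = 88200 Hz
Practical rate = 6 * fs_min = 6 * 88200 = 529200 Hz

fs_min = 88200 Hz, fs_practical = 529200 Hz


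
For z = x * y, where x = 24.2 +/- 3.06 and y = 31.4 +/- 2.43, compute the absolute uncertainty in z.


For a product z = x*y, the relative uncertainty is:
uz/z = sqrt((ux/x)^2 + (uy/y)^2)
Relative uncertainties: ux/x = 3.06/24.2 = 0.126446
uy/y = 2.43/31.4 = 0.077389
z = 24.2 * 31.4 = 759.9
uz = 759.9 * sqrt(0.126446^2 + 0.077389^2) = 112.651

112.651


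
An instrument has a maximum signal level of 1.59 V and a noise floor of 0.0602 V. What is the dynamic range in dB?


Dynamic range = 20 * log10(Vmax / Vnoise).
DR = 20 * log10(1.59 / 0.0602)
DR = 20 * log10(26.41)
DR = 28.44 dB

28.44 dB


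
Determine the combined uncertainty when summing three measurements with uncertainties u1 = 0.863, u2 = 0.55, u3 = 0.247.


For a sum of independent quantities, uc = sqrt(u1^2 + u2^2 + u3^2).
uc = sqrt(0.863^2 + 0.55^2 + 0.247^2)
uc = sqrt(0.744769 + 0.3025 + 0.061009)
uc = 1.0527

1.0527


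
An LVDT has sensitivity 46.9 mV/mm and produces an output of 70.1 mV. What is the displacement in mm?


Displacement = Vout / sensitivity.
d = 70.1 / 46.9
d = 1.495 mm

1.495 mm


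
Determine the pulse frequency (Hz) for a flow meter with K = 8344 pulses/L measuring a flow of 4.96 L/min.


Frequency = K * Q / 60 (converting L/min to L/s).
f = 8344 * 4.96 / 60
f = 41386.24 / 60
f = 689.77 Hz

689.77 Hz


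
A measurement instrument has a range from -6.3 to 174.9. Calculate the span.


Span = upper range - lower range.
Span = 174.9 - (-6.3)
Span = 181.2

181.2


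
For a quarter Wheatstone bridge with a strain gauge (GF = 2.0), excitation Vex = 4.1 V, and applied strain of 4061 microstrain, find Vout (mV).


Quarter bridge output: Vout = (GF * epsilon * Vex) / 4.
Vout = (2.0 * 4061e-6 * 4.1) / 4
Vout = 0.0333002 / 4 V
Vout = 0.00832505 V = 8.325 mV

8.325 mV


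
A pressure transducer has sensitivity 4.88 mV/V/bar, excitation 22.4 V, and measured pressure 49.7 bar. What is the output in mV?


Output = sensitivity * Vex * P.
Vout = 4.88 * 22.4 * 49.7
Vout = 109.312 * 49.7
Vout = 5432.81 mV

5432.81 mV


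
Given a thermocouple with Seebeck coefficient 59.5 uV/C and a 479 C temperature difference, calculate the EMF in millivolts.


The thermocouple output V = sensitivity * dT.
V = 59.5 uV/C * 479 C
V = 28500.5 uV
V = 28.5 mV

28.5 mV


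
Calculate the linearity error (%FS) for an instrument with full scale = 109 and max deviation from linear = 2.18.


Linearity error = (max deviation / full scale) * 100%.
Linearity = (2.18 / 109) * 100
Linearity = 2.0 %FS

2.0 %FS


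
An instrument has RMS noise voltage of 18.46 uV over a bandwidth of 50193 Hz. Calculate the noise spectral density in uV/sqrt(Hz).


Noise spectral density = Vrms / sqrt(BW).
NSD = 18.46 / sqrt(50193)
NSD = 18.46 / 224.0379
NSD = 0.0824 uV/sqrt(Hz)

0.0824 uV/sqrt(Hz)


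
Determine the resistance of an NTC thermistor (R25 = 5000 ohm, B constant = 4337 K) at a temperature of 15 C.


NTC thermistor equation: Rt = R25 * exp(B * (1/T - 1/T25)).
T in Kelvin: 288.15 K, T25 = 298.15 K
1/T - 1/T25 = 1/288.15 - 1/298.15 = 0.0001164
B * (1/T - 1/T25) = 4337 * 0.0001164 = 0.5048
Rt = 5000 * exp(0.5048) = 8283.4 ohm

8283.4 ohm


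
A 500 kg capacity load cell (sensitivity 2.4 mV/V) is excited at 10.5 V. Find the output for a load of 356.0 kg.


Vout = rated_output * Vex * (load / capacity).
Vout = 2.4 * 10.5 * (356.0 / 500)
Vout = 2.4 * 10.5 * 0.712
Vout = 17.942 mV

17.942 mV


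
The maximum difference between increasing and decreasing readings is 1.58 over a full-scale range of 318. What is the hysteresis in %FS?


Hysteresis = (max difference / full scale) * 100%.
H = (1.58 / 318) * 100
H = 0.497 %FS

0.497 %FS


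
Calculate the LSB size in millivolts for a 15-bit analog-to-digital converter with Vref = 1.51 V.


The resolution (LSB) of an ADC is Vref / 2^n.
LSB = 1.51 / 2^15
LSB = 1.51 / 32768
LSB = 4.608e-05 V = 0.04608154 mV

0.04608154 mV


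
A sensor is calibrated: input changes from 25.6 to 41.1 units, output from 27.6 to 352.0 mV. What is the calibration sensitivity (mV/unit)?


Sensitivity = (y2 - y1) / (x2 - x1).
S = (352.0 - 27.6) / (41.1 - 25.6)
S = 324.4 / 15.5
S = 20.929 mV/unit

20.929 mV/unit


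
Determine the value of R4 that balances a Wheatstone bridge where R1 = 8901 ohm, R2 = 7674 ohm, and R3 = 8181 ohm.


At balance: R1*R4 = R2*R3, so R4 = R2*R3/R1.
R4 = 7674 * 8181 / 8901
R4 = 62780994 / 8901
R4 = 7053.25 ohm

7053.25 ohm


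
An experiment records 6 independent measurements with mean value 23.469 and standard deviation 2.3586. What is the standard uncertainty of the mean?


The standard uncertainty for Type A evaluation is u = s / sqrt(n).
u = 2.3586 / sqrt(6)
u = 2.3586 / 2.4495
u = 0.9629

0.9629


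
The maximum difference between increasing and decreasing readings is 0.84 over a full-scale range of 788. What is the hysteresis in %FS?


Hysteresis = (max difference / full scale) * 100%.
H = (0.84 / 788) * 100
H = 0.107 %FS

0.107 %FS


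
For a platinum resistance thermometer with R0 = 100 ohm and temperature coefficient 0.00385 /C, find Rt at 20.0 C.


The RTD equation: Rt = R0 * (1 + alpha * T).
Rt = 100 * (1 + 0.00385 * 20.0)
Rt = 100 * (1 + 0.077)
Rt = 100 * 1.077
Rt = 107.7 ohm

107.7 ohm


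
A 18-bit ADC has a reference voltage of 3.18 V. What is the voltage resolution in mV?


The resolution (LSB) of an ADC is Vref / 2^n.
LSB = 3.18 / 2^18
LSB = 3.18 / 262144
LSB = 1.213e-05 V = 0.01213074 mV

0.01213074 mV


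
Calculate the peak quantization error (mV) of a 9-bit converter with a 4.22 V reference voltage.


The maximum quantization error is +/- LSB/2.
LSB = Vref / 2^n = 4.22 / 512 = 0.00824219 V
Max error = LSB / 2 = 0.00824219 / 2 = 0.00412109 V
Max error = 4.1211 mV

4.1211 mV


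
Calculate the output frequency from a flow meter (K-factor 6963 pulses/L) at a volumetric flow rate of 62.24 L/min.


Frequency = K * Q / 60 (converting L/min to L/s).
f = 6963 * 62.24 / 60
f = 433377.12 / 60
f = 7222.95 Hz

7222.95 Hz


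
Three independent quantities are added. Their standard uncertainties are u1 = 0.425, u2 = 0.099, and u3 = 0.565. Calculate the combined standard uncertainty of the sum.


For a sum of independent quantities, uc = sqrt(u1^2 + u2^2 + u3^2).
uc = sqrt(0.425^2 + 0.099^2 + 0.565^2)
uc = sqrt(0.180625 + 0.009801 + 0.319225)
uc = 0.7139

0.7139


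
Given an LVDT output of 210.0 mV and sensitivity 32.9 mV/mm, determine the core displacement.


Displacement = Vout / sensitivity.
d = 210.0 / 32.9
d = 6.383 mm

6.383 mm


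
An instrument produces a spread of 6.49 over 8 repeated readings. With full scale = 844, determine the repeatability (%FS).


Repeatability = (spread / full scale) * 100%.
R = (6.49 / 844) * 100
R = 0.769 %FS

0.769 %FS
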